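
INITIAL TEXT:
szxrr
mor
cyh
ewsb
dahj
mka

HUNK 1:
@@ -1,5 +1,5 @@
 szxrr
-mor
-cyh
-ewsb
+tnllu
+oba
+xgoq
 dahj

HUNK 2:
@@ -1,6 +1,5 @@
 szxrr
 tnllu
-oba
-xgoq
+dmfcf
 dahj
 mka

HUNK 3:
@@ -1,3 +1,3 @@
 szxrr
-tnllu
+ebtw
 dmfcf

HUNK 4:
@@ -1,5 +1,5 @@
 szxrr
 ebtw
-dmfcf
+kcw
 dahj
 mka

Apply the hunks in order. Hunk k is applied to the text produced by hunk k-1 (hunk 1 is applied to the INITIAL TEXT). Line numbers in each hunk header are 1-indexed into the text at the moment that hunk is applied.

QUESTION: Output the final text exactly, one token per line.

Answer: szxrr
ebtw
kcw
dahj
mka

Derivation:
Hunk 1: at line 1 remove [mor,cyh,ewsb] add [tnllu,oba,xgoq] -> 6 lines: szxrr tnllu oba xgoq dahj mka
Hunk 2: at line 1 remove [oba,xgoq] add [dmfcf] -> 5 lines: szxrr tnllu dmfcf dahj mka
Hunk 3: at line 1 remove [tnllu] add [ebtw] -> 5 lines: szxrr ebtw dmfcf dahj mka
Hunk 4: at line 1 remove [dmfcf] add [kcw] -> 5 lines: szxrr ebtw kcw dahj mka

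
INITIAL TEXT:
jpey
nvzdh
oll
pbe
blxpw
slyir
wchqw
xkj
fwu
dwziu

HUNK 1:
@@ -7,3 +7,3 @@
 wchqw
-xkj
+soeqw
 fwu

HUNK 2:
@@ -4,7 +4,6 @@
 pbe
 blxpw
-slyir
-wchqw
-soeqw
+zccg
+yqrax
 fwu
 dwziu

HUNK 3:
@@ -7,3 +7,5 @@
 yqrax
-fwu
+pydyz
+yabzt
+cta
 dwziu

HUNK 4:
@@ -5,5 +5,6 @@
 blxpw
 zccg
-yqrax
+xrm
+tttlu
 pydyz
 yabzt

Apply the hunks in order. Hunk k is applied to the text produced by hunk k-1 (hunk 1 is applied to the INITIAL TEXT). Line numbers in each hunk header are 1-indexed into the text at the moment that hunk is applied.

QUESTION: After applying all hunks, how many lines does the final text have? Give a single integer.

Answer: 12

Derivation:
Hunk 1: at line 7 remove [xkj] add [soeqw] -> 10 lines: jpey nvzdh oll pbe blxpw slyir wchqw soeqw fwu dwziu
Hunk 2: at line 4 remove [slyir,wchqw,soeqw] add [zccg,yqrax] -> 9 lines: jpey nvzdh oll pbe blxpw zccg yqrax fwu dwziu
Hunk 3: at line 7 remove [fwu] add [pydyz,yabzt,cta] -> 11 lines: jpey nvzdh oll pbe blxpw zccg yqrax pydyz yabzt cta dwziu
Hunk 4: at line 5 remove [yqrax] add [xrm,tttlu] -> 12 lines: jpey nvzdh oll pbe blxpw zccg xrm tttlu pydyz yabzt cta dwziu
Final line count: 12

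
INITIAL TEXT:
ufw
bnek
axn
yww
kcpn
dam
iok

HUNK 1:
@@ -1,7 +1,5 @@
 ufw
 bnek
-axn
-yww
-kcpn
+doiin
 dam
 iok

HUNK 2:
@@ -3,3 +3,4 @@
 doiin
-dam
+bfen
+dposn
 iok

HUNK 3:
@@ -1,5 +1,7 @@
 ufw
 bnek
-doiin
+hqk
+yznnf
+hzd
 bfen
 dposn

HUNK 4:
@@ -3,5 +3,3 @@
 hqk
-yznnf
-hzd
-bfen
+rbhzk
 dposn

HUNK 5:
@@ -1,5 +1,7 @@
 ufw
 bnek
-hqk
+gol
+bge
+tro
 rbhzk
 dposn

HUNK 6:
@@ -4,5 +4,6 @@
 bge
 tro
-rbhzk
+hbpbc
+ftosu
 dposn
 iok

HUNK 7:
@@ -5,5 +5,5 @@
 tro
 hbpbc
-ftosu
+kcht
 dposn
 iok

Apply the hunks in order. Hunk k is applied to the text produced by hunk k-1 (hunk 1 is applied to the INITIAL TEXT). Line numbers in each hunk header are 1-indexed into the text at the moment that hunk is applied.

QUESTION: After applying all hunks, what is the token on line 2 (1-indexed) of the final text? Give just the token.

Hunk 1: at line 1 remove [axn,yww,kcpn] add [doiin] -> 5 lines: ufw bnek doiin dam iok
Hunk 2: at line 3 remove [dam] add [bfen,dposn] -> 6 lines: ufw bnek doiin bfen dposn iok
Hunk 3: at line 1 remove [doiin] add [hqk,yznnf,hzd] -> 8 lines: ufw bnek hqk yznnf hzd bfen dposn iok
Hunk 4: at line 3 remove [yznnf,hzd,bfen] add [rbhzk] -> 6 lines: ufw bnek hqk rbhzk dposn iok
Hunk 5: at line 1 remove [hqk] add [gol,bge,tro] -> 8 lines: ufw bnek gol bge tro rbhzk dposn iok
Hunk 6: at line 4 remove [rbhzk] add [hbpbc,ftosu] -> 9 lines: ufw bnek gol bge tro hbpbc ftosu dposn iok
Hunk 7: at line 5 remove [ftosu] add [kcht] -> 9 lines: ufw bnek gol bge tro hbpbc kcht dposn iok
Final line 2: bnek

Answer: bnek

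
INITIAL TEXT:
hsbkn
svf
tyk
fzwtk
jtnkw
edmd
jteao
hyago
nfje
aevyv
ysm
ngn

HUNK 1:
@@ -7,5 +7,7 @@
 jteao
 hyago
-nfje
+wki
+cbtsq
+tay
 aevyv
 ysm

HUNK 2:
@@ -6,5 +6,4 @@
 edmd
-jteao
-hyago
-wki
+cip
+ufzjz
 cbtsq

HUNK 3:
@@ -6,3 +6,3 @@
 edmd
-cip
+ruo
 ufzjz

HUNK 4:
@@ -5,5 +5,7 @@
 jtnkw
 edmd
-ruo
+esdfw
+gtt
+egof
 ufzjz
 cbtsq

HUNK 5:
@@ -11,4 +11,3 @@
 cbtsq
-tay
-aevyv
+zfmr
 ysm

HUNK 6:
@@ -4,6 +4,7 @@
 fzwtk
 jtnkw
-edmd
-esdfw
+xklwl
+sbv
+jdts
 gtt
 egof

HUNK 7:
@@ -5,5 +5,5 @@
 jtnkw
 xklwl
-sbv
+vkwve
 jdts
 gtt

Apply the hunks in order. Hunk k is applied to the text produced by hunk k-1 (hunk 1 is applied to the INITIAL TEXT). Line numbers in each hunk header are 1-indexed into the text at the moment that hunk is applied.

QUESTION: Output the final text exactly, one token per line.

Hunk 1: at line 7 remove [nfje] add [wki,cbtsq,tay] -> 14 lines: hsbkn svf tyk fzwtk jtnkw edmd jteao hyago wki cbtsq tay aevyv ysm ngn
Hunk 2: at line 6 remove [jteao,hyago,wki] add [cip,ufzjz] -> 13 lines: hsbkn svf tyk fzwtk jtnkw edmd cip ufzjz cbtsq tay aevyv ysm ngn
Hunk 3: at line 6 remove [cip] add [ruo] -> 13 lines: hsbkn svf tyk fzwtk jtnkw edmd ruo ufzjz cbtsq tay aevyv ysm ngn
Hunk 4: at line 5 remove [ruo] add [esdfw,gtt,egof] -> 15 lines: hsbkn svf tyk fzwtk jtnkw edmd esdfw gtt egof ufzjz cbtsq tay aevyv ysm ngn
Hunk 5: at line 11 remove [tay,aevyv] add [zfmr] -> 14 lines: hsbkn svf tyk fzwtk jtnkw edmd esdfw gtt egof ufzjz cbtsq zfmr ysm ngn
Hunk 6: at line 4 remove [edmd,esdfw] add [xklwl,sbv,jdts] -> 15 lines: hsbkn svf tyk fzwtk jtnkw xklwl sbv jdts gtt egof ufzjz cbtsq zfmr ysm ngn
Hunk 7: at line 5 remove [sbv] add [vkwve] -> 15 lines: hsbkn svf tyk fzwtk jtnkw xklwl vkwve jdts gtt egof ufzjz cbtsq zfmr ysm ngn

Answer: hsbkn
svf
tyk
fzwtk
jtnkw
xklwl
vkwve
jdts
gtt
egof
ufzjz
cbtsq
zfmr
ysm
ngn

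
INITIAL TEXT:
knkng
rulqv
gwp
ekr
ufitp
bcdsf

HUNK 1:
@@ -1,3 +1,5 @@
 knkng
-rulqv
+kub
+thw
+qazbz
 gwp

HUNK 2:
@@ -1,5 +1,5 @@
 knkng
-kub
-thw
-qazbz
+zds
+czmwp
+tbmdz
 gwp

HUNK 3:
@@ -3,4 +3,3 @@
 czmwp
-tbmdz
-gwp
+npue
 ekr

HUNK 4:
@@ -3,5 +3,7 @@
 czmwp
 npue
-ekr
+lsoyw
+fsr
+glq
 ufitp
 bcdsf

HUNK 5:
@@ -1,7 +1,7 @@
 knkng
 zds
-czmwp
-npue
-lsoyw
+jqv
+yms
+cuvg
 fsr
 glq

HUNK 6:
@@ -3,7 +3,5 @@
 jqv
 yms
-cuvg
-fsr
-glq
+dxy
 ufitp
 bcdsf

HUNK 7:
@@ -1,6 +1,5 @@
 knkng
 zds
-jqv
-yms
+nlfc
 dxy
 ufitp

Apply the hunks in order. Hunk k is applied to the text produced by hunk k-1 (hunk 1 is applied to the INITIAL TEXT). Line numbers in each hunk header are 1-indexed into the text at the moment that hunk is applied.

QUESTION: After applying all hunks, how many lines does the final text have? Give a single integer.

Hunk 1: at line 1 remove [rulqv] add [kub,thw,qazbz] -> 8 lines: knkng kub thw qazbz gwp ekr ufitp bcdsf
Hunk 2: at line 1 remove [kub,thw,qazbz] add [zds,czmwp,tbmdz] -> 8 lines: knkng zds czmwp tbmdz gwp ekr ufitp bcdsf
Hunk 3: at line 3 remove [tbmdz,gwp] add [npue] -> 7 lines: knkng zds czmwp npue ekr ufitp bcdsf
Hunk 4: at line 3 remove [ekr] add [lsoyw,fsr,glq] -> 9 lines: knkng zds czmwp npue lsoyw fsr glq ufitp bcdsf
Hunk 5: at line 1 remove [czmwp,npue,lsoyw] add [jqv,yms,cuvg] -> 9 lines: knkng zds jqv yms cuvg fsr glq ufitp bcdsf
Hunk 6: at line 3 remove [cuvg,fsr,glq] add [dxy] -> 7 lines: knkng zds jqv yms dxy ufitp bcdsf
Hunk 7: at line 1 remove [jqv,yms] add [nlfc] -> 6 lines: knkng zds nlfc dxy ufitp bcdsf
Final line count: 6

Answer: 6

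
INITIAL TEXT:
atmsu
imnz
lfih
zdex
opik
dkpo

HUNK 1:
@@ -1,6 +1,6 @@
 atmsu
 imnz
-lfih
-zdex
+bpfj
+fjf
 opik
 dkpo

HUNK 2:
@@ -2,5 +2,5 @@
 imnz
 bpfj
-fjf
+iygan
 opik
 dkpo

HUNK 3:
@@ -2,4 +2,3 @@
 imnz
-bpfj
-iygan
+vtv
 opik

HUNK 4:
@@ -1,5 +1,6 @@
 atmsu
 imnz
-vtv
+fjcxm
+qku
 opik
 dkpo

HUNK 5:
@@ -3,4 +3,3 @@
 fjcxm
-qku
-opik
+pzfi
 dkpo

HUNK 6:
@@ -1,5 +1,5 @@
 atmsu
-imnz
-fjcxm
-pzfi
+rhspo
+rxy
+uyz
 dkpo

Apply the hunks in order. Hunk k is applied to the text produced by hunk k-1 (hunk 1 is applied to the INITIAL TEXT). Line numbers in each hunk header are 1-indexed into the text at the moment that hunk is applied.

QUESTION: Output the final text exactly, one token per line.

Hunk 1: at line 1 remove [lfih,zdex] add [bpfj,fjf] -> 6 lines: atmsu imnz bpfj fjf opik dkpo
Hunk 2: at line 2 remove [fjf] add [iygan] -> 6 lines: atmsu imnz bpfj iygan opik dkpo
Hunk 3: at line 2 remove [bpfj,iygan] add [vtv] -> 5 lines: atmsu imnz vtv opik dkpo
Hunk 4: at line 1 remove [vtv] add [fjcxm,qku] -> 6 lines: atmsu imnz fjcxm qku opik dkpo
Hunk 5: at line 3 remove [qku,opik] add [pzfi] -> 5 lines: atmsu imnz fjcxm pzfi dkpo
Hunk 6: at line 1 remove [imnz,fjcxm,pzfi] add [rhspo,rxy,uyz] -> 5 lines: atmsu rhspo rxy uyz dkpo

Answer: atmsu
rhspo
rxy
uyz
dkpo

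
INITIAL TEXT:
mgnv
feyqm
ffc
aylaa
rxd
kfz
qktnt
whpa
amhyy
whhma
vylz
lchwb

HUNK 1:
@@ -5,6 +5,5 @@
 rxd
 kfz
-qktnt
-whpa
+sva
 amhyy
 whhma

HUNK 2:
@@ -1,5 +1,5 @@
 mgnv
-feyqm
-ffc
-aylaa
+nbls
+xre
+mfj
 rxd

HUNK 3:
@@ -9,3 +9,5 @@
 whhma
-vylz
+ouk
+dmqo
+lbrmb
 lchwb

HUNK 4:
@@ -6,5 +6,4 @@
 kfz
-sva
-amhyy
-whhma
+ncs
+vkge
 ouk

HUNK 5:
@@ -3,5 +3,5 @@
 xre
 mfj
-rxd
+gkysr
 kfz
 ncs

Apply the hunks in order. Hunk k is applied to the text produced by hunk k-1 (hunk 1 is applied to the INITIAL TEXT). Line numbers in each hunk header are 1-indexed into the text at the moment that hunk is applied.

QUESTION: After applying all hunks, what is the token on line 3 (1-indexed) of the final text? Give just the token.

Answer: xre

Derivation:
Hunk 1: at line 5 remove [qktnt,whpa] add [sva] -> 11 lines: mgnv feyqm ffc aylaa rxd kfz sva amhyy whhma vylz lchwb
Hunk 2: at line 1 remove [feyqm,ffc,aylaa] add [nbls,xre,mfj] -> 11 lines: mgnv nbls xre mfj rxd kfz sva amhyy whhma vylz lchwb
Hunk 3: at line 9 remove [vylz] add [ouk,dmqo,lbrmb] -> 13 lines: mgnv nbls xre mfj rxd kfz sva amhyy whhma ouk dmqo lbrmb lchwb
Hunk 4: at line 6 remove [sva,amhyy,whhma] add [ncs,vkge] -> 12 lines: mgnv nbls xre mfj rxd kfz ncs vkge ouk dmqo lbrmb lchwb
Hunk 5: at line 3 remove [rxd] add [gkysr] -> 12 lines: mgnv nbls xre mfj gkysr kfz ncs vkge ouk dmqo lbrmb lchwb
Final line 3: xre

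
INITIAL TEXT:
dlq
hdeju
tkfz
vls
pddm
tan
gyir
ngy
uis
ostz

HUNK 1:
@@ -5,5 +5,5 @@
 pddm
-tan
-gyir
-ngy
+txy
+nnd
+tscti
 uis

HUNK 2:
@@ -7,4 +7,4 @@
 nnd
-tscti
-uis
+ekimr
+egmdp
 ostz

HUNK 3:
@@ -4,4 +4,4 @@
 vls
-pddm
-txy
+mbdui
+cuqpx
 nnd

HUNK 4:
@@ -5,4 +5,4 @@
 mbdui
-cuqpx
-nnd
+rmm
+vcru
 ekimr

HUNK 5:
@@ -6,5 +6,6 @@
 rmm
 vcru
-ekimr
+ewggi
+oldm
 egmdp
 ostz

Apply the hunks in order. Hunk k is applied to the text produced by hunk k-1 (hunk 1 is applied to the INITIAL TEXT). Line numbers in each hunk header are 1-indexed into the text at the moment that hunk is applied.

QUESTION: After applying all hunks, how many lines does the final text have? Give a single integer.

Answer: 11

Derivation:
Hunk 1: at line 5 remove [tan,gyir,ngy] add [txy,nnd,tscti] -> 10 lines: dlq hdeju tkfz vls pddm txy nnd tscti uis ostz
Hunk 2: at line 7 remove [tscti,uis] add [ekimr,egmdp] -> 10 lines: dlq hdeju tkfz vls pddm txy nnd ekimr egmdp ostz
Hunk 3: at line 4 remove [pddm,txy] add [mbdui,cuqpx] -> 10 lines: dlq hdeju tkfz vls mbdui cuqpx nnd ekimr egmdp ostz
Hunk 4: at line 5 remove [cuqpx,nnd] add [rmm,vcru] -> 10 lines: dlq hdeju tkfz vls mbdui rmm vcru ekimr egmdp ostz
Hunk 5: at line 6 remove [ekimr] add [ewggi,oldm] -> 11 lines: dlq hdeju tkfz vls mbdui rmm vcru ewggi oldm egmdp ostz
Final line count: 11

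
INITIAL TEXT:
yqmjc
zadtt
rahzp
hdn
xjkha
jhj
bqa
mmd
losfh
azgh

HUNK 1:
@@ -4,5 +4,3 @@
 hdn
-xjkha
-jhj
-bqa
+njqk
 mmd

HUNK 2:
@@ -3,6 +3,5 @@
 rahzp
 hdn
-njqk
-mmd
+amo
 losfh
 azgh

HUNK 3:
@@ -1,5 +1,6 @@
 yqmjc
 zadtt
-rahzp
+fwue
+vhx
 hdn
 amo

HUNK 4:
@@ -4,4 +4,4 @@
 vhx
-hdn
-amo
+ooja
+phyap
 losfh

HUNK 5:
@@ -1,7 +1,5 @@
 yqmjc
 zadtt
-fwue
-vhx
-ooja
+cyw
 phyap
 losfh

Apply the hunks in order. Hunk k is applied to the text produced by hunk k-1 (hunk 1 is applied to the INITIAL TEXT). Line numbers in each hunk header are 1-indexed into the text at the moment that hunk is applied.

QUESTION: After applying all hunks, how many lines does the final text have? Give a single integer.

Answer: 6

Derivation:
Hunk 1: at line 4 remove [xjkha,jhj,bqa] add [njqk] -> 8 lines: yqmjc zadtt rahzp hdn njqk mmd losfh azgh
Hunk 2: at line 3 remove [njqk,mmd] add [amo] -> 7 lines: yqmjc zadtt rahzp hdn amo losfh azgh
Hunk 3: at line 1 remove [rahzp] add [fwue,vhx] -> 8 lines: yqmjc zadtt fwue vhx hdn amo losfh azgh
Hunk 4: at line 4 remove [hdn,amo] add [ooja,phyap] -> 8 lines: yqmjc zadtt fwue vhx ooja phyap losfh azgh
Hunk 5: at line 1 remove [fwue,vhx,ooja] add [cyw] -> 6 lines: yqmjc zadtt cyw phyap losfh azgh
Final line count: 6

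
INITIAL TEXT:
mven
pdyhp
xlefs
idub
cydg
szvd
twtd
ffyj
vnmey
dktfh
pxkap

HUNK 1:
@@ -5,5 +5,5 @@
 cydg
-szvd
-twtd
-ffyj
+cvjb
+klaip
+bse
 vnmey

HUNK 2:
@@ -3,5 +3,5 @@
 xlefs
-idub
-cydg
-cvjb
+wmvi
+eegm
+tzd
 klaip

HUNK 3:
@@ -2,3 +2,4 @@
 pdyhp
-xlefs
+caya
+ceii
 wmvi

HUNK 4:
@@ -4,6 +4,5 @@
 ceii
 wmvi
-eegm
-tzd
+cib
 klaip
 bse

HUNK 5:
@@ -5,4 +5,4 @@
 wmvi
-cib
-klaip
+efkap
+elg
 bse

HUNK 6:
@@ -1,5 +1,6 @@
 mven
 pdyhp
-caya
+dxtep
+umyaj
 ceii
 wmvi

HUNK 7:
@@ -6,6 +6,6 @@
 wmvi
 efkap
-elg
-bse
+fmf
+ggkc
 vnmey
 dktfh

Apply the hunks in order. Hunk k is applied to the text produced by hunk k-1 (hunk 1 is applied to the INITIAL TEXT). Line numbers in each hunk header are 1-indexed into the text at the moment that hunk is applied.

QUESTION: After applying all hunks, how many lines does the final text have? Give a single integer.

Hunk 1: at line 5 remove [szvd,twtd,ffyj] add [cvjb,klaip,bse] -> 11 lines: mven pdyhp xlefs idub cydg cvjb klaip bse vnmey dktfh pxkap
Hunk 2: at line 3 remove [idub,cydg,cvjb] add [wmvi,eegm,tzd] -> 11 lines: mven pdyhp xlefs wmvi eegm tzd klaip bse vnmey dktfh pxkap
Hunk 3: at line 2 remove [xlefs] add [caya,ceii] -> 12 lines: mven pdyhp caya ceii wmvi eegm tzd klaip bse vnmey dktfh pxkap
Hunk 4: at line 4 remove [eegm,tzd] add [cib] -> 11 lines: mven pdyhp caya ceii wmvi cib klaip bse vnmey dktfh pxkap
Hunk 5: at line 5 remove [cib,klaip] add [efkap,elg] -> 11 lines: mven pdyhp caya ceii wmvi efkap elg bse vnmey dktfh pxkap
Hunk 6: at line 1 remove [caya] add [dxtep,umyaj] -> 12 lines: mven pdyhp dxtep umyaj ceii wmvi efkap elg bse vnmey dktfh pxkap
Hunk 7: at line 6 remove [elg,bse] add [fmf,ggkc] -> 12 lines: mven pdyhp dxtep umyaj ceii wmvi efkap fmf ggkc vnmey dktfh pxkap
Final line count: 12

Answer: 12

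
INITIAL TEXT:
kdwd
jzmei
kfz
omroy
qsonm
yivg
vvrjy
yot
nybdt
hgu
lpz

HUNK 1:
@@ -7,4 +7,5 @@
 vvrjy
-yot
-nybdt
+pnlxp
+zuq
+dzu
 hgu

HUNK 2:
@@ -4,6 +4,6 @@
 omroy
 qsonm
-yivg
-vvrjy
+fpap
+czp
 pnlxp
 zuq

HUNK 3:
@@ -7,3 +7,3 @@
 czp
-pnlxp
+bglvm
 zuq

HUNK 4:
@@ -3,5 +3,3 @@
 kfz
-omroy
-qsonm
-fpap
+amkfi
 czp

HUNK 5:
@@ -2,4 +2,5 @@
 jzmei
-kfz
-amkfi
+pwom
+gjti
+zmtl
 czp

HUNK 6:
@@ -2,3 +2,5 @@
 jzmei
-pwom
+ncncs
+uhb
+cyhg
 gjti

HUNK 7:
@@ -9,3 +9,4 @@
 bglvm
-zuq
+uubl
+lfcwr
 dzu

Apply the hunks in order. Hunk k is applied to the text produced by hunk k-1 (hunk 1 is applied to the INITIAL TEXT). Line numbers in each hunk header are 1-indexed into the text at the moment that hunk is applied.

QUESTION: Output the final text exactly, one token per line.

Hunk 1: at line 7 remove [yot,nybdt] add [pnlxp,zuq,dzu] -> 12 lines: kdwd jzmei kfz omroy qsonm yivg vvrjy pnlxp zuq dzu hgu lpz
Hunk 2: at line 4 remove [yivg,vvrjy] add [fpap,czp] -> 12 lines: kdwd jzmei kfz omroy qsonm fpap czp pnlxp zuq dzu hgu lpz
Hunk 3: at line 7 remove [pnlxp] add [bglvm] -> 12 lines: kdwd jzmei kfz omroy qsonm fpap czp bglvm zuq dzu hgu lpz
Hunk 4: at line 3 remove [omroy,qsonm,fpap] add [amkfi] -> 10 lines: kdwd jzmei kfz amkfi czp bglvm zuq dzu hgu lpz
Hunk 5: at line 2 remove [kfz,amkfi] add [pwom,gjti,zmtl] -> 11 lines: kdwd jzmei pwom gjti zmtl czp bglvm zuq dzu hgu lpz
Hunk 6: at line 2 remove [pwom] add [ncncs,uhb,cyhg] -> 13 lines: kdwd jzmei ncncs uhb cyhg gjti zmtl czp bglvm zuq dzu hgu lpz
Hunk 7: at line 9 remove [zuq] add [uubl,lfcwr] -> 14 lines: kdwd jzmei ncncs uhb cyhg gjti zmtl czp bglvm uubl lfcwr dzu hgu lpz

Answer: kdwd
jzmei
ncncs
uhb
cyhg
gjti
zmtl
czp
bglvm
uubl
lfcwr
dzu
hgu
lpz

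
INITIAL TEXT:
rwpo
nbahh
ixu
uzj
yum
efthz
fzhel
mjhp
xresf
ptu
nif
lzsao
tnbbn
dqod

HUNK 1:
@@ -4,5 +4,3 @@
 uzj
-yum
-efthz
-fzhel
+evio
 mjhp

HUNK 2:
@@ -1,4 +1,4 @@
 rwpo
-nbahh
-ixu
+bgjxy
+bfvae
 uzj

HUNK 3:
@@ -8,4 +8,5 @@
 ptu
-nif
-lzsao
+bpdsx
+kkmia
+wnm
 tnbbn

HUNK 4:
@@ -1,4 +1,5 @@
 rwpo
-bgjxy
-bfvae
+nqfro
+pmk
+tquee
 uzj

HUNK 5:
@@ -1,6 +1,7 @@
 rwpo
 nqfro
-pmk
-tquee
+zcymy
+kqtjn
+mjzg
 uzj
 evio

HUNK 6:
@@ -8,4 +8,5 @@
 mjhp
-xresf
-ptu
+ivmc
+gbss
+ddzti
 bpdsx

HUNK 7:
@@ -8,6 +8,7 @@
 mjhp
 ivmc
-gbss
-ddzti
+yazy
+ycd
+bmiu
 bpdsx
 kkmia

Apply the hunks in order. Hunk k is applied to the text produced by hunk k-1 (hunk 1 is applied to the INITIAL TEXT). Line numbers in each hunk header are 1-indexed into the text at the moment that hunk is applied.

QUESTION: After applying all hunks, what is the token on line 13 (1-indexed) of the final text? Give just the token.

Answer: bpdsx

Derivation:
Hunk 1: at line 4 remove [yum,efthz,fzhel] add [evio] -> 12 lines: rwpo nbahh ixu uzj evio mjhp xresf ptu nif lzsao tnbbn dqod
Hunk 2: at line 1 remove [nbahh,ixu] add [bgjxy,bfvae] -> 12 lines: rwpo bgjxy bfvae uzj evio mjhp xresf ptu nif lzsao tnbbn dqod
Hunk 3: at line 8 remove [nif,lzsao] add [bpdsx,kkmia,wnm] -> 13 lines: rwpo bgjxy bfvae uzj evio mjhp xresf ptu bpdsx kkmia wnm tnbbn dqod
Hunk 4: at line 1 remove [bgjxy,bfvae] add [nqfro,pmk,tquee] -> 14 lines: rwpo nqfro pmk tquee uzj evio mjhp xresf ptu bpdsx kkmia wnm tnbbn dqod
Hunk 5: at line 1 remove [pmk,tquee] add [zcymy,kqtjn,mjzg] -> 15 lines: rwpo nqfro zcymy kqtjn mjzg uzj evio mjhp xresf ptu bpdsx kkmia wnm tnbbn dqod
Hunk 6: at line 8 remove [xresf,ptu] add [ivmc,gbss,ddzti] -> 16 lines: rwpo nqfro zcymy kqtjn mjzg uzj evio mjhp ivmc gbss ddzti bpdsx kkmia wnm tnbbn dqod
Hunk 7: at line 8 remove [gbss,ddzti] add [yazy,ycd,bmiu] -> 17 lines: rwpo nqfro zcymy kqtjn mjzg uzj evio mjhp ivmc yazy ycd bmiu bpdsx kkmia wnm tnbbn dqod
Final line 13: bpdsx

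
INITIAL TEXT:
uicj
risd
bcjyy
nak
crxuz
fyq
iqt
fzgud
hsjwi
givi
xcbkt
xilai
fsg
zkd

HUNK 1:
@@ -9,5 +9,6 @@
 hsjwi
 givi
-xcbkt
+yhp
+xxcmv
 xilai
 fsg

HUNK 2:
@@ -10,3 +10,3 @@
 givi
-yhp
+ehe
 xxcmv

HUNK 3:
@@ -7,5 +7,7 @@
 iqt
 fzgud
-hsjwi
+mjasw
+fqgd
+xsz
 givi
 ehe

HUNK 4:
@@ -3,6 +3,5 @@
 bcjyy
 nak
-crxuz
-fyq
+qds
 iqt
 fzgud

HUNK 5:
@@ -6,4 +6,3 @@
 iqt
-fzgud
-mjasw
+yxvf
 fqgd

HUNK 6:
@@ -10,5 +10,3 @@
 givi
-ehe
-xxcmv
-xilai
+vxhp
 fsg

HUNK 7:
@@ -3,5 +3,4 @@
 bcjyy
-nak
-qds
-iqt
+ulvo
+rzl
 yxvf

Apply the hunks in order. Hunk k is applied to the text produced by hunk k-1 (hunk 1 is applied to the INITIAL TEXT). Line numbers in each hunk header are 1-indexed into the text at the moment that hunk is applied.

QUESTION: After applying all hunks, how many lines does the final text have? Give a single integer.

Answer: 12

Derivation:
Hunk 1: at line 9 remove [xcbkt] add [yhp,xxcmv] -> 15 lines: uicj risd bcjyy nak crxuz fyq iqt fzgud hsjwi givi yhp xxcmv xilai fsg zkd
Hunk 2: at line 10 remove [yhp] add [ehe] -> 15 lines: uicj risd bcjyy nak crxuz fyq iqt fzgud hsjwi givi ehe xxcmv xilai fsg zkd
Hunk 3: at line 7 remove [hsjwi] add [mjasw,fqgd,xsz] -> 17 lines: uicj risd bcjyy nak crxuz fyq iqt fzgud mjasw fqgd xsz givi ehe xxcmv xilai fsg zkd
Hunk 4: at line 3 remove [crxuz,fyq] add [qds] -> 16 lines: uicj risd bcjyy nak qds iqt fzgud mjasw fqgd xsz givi ehe xxcmv xilai fsg zkd
Hunk 5: at line 6 remove [fzgud,mjasw] add [yxvf] -> 15 lines: uicj risd bcjyy nak qds iqt yxvf fqgd xsz givi ehe xxcmv xilai fsg zkd
Hunk 6: at line 10 remove [ehe,xxcmv,xilai] add [vxhp] -> 13 lines: uicj risd bcjyy nak qds iqt yxvf fqgd xsz givi vxhp fsg zkd
Hunk 7: at line 3 remove [nak,qds,iqt] add [ulvo,rzl] -> 12 lines: uicj risd bcjyy ulvo rzl yxvf fqgd xsz givi vxhp fsg zkd
Final line count: 12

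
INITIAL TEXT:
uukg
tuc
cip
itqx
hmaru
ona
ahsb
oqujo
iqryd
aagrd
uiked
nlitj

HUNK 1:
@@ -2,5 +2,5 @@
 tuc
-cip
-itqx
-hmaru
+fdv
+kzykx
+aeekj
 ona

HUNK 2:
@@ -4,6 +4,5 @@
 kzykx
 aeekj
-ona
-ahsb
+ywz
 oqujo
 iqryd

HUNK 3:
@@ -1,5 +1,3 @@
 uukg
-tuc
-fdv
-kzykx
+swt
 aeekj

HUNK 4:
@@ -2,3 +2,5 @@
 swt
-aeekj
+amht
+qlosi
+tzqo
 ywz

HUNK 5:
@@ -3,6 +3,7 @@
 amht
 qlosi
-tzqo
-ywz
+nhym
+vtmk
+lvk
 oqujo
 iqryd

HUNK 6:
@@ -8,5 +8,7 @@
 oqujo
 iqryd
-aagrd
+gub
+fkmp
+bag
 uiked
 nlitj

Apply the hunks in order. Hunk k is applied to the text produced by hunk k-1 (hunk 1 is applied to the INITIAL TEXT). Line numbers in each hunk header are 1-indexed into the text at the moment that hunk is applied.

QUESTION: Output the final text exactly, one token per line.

Answer: uukg
swt
amht
qlosi
nhym
vtmk
lvk
oqujo
iqryd
gub
fkmp
bag
uiked
nlitj

Derivation:
Hunk 1: at line 2 remove [cip,itqx,hmaru] add [fdv,kzykx,aeekj] -> 12 lines: uukg tuc fdv kzykx aeekj ona ahsb oqujo iqryd aagrd uiked nlitj
Hunk 2: at line 4 remove [ona,ahsb] add [ywz] -> 11 lines: uukg tuc fdv kzykx aeekj ywz oqujo iqryd aagrd uiked nlitj
Hunk 3: at line 1 remove [tuc,fdv,kzykx] add [swt] -> 9 lines: uukg swt aeekj ywz oqujo iqryd aagrd uiked nlitj
Hunk 4: at line 2 remove [aeekj] add [amht,qlosi,tzqo] -> 11 lines: uukg swt amht qlosi tzqo ywz oqujo iqryd aagrd uiked nlitj
Hunk 5: at line 3 remove [tzqo,ywz] add [nhym,vtmk,lvk] -> 12 lines: uukg swt amht qlosi nhym vtmk lvk oqujo iqryd aagrd uiked nlitj
Hunk 6: at line 8 remove [aagrd] add [gub,fkmp,bag] -> 14 lines: uukg swt amht qlosi nhym vtmk lvk oqujo iqryd gub fkmp bag uiked nlitj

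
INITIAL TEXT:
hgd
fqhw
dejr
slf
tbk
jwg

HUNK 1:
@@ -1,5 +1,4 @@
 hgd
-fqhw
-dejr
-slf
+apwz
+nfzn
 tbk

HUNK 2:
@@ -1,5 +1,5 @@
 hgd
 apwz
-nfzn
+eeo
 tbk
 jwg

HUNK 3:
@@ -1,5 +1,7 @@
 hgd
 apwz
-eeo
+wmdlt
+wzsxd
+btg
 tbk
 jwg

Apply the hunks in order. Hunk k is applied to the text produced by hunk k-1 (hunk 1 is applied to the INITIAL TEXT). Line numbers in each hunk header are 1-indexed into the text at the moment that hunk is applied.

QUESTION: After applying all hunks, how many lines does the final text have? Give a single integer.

Answer: 7

Derivation:
Hunk 1: at line 1 remove [fqhw,dejr,slf] add [apwz,nfzn] -> 5 lines: hgd apwz nfzn tbk jwg
Hunk 2: at line 1 remove [nfzn] add [eeo] -> 5 lines: hgd apwz eeo tbk jwg
Hunk 3: at line 1 remove [eeo] add [wmdlt,wzsxd,btg] -> 7 lines: hgd apwz wmdlt wzsxd btg tbk jwg
Final line count: 7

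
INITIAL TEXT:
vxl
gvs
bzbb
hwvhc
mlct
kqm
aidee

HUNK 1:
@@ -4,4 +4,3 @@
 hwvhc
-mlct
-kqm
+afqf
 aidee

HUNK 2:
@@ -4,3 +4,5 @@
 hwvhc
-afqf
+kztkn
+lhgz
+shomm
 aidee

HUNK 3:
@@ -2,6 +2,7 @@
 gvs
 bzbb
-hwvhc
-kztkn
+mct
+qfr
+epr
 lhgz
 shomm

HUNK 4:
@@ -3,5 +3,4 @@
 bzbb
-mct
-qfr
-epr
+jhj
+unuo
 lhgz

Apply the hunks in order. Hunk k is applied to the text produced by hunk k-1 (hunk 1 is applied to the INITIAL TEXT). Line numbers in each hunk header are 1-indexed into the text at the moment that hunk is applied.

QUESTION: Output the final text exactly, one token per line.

Hunk 1: at line 4 remove [mlct,kqm] add [afqf] -> 6 lines: vxl gvs bzbb hwvhc afqf aidee
Hunk 2: at line 4 remove [afqf] add [kztkn,lhgz,shomm] -> 8 lines: vxl gvs bzbb hwvhc kztkn lhgz shomm aidee
Hunk 3: at line 2 remove [hwvhc,kztkn] add [mct,qfr,epr] -> 9 lines: vxl gvs bzbb mct qfr epr lhgz shomm aidee
Hunk 4: at line 3 remove [mct,qfr,epr] add [jhj,unuo] -> 8 lines: vxl gvs bzbb jhj unuo lhgz shomm aidee

Answer: vxl
gvs
bzbb
jhj
unuo
lhgz
shomm
aidee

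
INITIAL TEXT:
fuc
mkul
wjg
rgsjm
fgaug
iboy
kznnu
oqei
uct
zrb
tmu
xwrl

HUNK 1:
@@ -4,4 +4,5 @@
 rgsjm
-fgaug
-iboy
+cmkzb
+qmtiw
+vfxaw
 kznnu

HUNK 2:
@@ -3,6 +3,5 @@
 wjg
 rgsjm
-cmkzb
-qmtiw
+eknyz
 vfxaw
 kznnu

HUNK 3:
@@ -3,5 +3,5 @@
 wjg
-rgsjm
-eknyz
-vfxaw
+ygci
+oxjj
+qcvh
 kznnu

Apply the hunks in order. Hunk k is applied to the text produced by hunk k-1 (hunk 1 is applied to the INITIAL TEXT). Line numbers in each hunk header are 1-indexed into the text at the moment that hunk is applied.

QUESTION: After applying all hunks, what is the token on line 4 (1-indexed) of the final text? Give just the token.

Hunk 1: at line 4 remove [fgaug,iboy] add [cmkzb,qmtiw,vfxaw] -> 13 lines: fuc mkul wjg rgsjm cmkzb qmtiw vfxaw kznnu oqei uct zrb tmu xwrl
Hunk 2: at line 3 remove [cmkzb,qmtiw] add [eknyz] -> 12 lines: fuc mkul wjg rgsjm eknyz vfxaw kznnu oqei uct zrb tmu xwrl
Hunk 3: at line 3 remove [rgsjm,eknyz,vfxaw] add [ygci,oxjj,qcvh] -> 12 lines: fuc mkul wjg ygci oxjj qcvh kznnu oqei uct zrb tmu xwrl
Final line 4: ygci

Answer: ygci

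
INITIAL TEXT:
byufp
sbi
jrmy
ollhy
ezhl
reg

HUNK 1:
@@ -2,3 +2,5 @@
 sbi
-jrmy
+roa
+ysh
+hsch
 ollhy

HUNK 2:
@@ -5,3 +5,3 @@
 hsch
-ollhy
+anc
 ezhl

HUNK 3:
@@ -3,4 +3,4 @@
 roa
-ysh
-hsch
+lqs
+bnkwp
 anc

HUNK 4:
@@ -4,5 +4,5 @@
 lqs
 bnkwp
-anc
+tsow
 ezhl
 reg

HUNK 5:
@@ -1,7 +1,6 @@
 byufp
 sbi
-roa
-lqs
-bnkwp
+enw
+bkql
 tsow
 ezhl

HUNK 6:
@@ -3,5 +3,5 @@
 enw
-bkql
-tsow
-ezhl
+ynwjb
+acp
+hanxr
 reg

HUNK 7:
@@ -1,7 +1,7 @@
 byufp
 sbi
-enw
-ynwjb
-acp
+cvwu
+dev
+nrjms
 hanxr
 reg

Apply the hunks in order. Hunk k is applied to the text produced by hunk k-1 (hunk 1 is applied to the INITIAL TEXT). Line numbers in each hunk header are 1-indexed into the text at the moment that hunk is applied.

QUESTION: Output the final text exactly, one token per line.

Hunk 1: at line 2 remove [jrmy] add [roa,ysh,hsch] -> 8 lines: byufp sbi roa ysh hsch ollhy ezhl reg
Hunk 2: at line 5 remove [ollhy] add [anc] -> 8 lines: byufp sbi roa ysh hsch anc ezhl reg
Hunk 3: at line 3 remove [ysh,hsch] add [lqs,bnkwp] -> 8 lines: byufp sbi roa lqs bnkwp anc ezhl reg
Hunk 4: at line 4 remove [anc] add [tsow] -> 8 lines: byufp sbi roa lqs bnkwp tsow ezhl reg
Hunk 5: at line 1 remove [roa,lqs,bnkwp] add [enw,bkql] -> 7 lines: byufp sbi enw bkql tsow ezhl reg
Hunk 6: at line 3 remove [bkql,tsow,ezhl] add [ynwjb,acp,hanxr] -> 7 lines: byufp sbi enw ynwjb acp hanxr reg
Hunk 7: at line 1 remove [enw,ynwjb,acp] add [cvwu,dev,nrjms] -> 7 lines: byufp sbi cvwu dev nrjms hanxr reg

Answer: byufp
sbi
cvwu
dev
nrjms
hanxr
reg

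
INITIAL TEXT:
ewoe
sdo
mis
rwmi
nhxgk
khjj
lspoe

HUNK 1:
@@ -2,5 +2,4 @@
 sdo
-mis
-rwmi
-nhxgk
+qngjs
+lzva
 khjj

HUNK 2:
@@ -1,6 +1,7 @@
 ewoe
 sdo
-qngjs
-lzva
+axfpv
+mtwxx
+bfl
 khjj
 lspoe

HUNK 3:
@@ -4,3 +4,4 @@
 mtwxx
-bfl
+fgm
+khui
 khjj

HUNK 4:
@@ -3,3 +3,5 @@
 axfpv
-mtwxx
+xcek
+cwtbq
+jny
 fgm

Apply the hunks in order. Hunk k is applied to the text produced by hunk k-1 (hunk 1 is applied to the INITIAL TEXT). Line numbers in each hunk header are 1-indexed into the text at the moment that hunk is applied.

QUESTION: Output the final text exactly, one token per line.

Hunk 1: at line 2 remove [mis,rwmi,nhxgk] add [qngjs,lzva] -> 6 lines: ewoe sdo qngjs lzva khjj lspoe
Hunk 2: at line 1 remove [qngjs,lzva] add [axfpv,mtwxx,bfl] -> 7 lines: ewoe sdo axfpv mtwxx bfl khjj lspoe
Hunk 3: at line 4 remove [bfl] add [fgm,khui] -> 8 lines: ewoe sdo axfpv mtwxx fgm khui khjj lspoe
Hunk 4: at line 3 remove [mtwxx] add [xcek,cwtbq,jny] -> 10 lines: ewoe sdo axfpv xcek cwtbq jny fgm khui khjj lspoe

Answer: ewoe
sdo
axfpv
xcek
cwtbq
jny
fgm
khui
khjj
lspoe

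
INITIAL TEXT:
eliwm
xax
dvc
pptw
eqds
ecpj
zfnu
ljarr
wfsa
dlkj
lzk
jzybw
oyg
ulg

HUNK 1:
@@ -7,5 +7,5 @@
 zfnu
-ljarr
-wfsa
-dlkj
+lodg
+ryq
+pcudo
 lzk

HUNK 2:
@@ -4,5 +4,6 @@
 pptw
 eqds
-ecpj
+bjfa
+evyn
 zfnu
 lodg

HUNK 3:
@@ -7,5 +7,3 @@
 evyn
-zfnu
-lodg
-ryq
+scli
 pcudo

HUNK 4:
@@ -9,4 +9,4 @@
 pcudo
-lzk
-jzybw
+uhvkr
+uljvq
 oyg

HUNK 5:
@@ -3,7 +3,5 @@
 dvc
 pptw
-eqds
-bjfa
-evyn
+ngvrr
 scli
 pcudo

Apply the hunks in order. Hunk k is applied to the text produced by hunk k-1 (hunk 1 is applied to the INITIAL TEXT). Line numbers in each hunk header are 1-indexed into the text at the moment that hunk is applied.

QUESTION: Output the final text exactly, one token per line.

Answer: eliwm
xax
dvc
pptw
ngvrr
scli
pcudo
uhvkr
uljvq
oyg
ulg

Derivation:
Hunk 1: at line 7 remove [ljarr,wfsa,dlkj] add [lodg,ryq,pcudo] -> 14 lines: eliwm xax dvc pptw eqds ecpj zfnu lodg ryq pcudo lzk jzybw oyg ulg
Hunk 2: at line 4 remove [ecpj] add [bjfa,evyn] -> 15 lines: eliwm xax dvc pptw eqds bjfa evyn zfnu lodg ryq pcudo lzk jzybw oyg ulg
Hunk 3: at line 7 remove [zfnu,lodg,ryq] add [scli] -> 13 lines: eliwm xax dvc pptw eqds bjfa evyn scli pcudo lzk jzybw oyg ulg
Hunk 4: at line 9 remove [lzk,jzybw] add [uhvkr,uljvq] -> 13 lines: eliwm xax dvc pptw eqds bjfa evyn scli pcudo uhvkr uljvq oyg ulg
Hunk 5: at line 3 remove [eqds,bjfa,evyn] add [ngvrr] -> 11 lines: eliwm xax dvc pptw ngvrr scli pcudo uhvkr uljvq oyg ulg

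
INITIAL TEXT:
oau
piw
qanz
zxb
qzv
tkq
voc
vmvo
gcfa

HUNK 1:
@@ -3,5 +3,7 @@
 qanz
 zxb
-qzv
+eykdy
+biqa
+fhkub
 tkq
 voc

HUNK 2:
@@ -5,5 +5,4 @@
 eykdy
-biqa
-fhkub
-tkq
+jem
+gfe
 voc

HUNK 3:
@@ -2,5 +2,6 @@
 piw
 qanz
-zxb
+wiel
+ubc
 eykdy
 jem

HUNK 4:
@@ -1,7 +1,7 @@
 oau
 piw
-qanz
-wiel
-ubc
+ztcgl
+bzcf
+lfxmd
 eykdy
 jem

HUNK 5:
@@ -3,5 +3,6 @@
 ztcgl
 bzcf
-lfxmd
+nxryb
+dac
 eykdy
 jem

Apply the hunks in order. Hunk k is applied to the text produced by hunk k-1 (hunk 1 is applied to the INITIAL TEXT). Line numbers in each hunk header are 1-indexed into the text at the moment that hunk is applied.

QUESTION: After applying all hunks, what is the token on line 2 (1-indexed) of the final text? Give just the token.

Answer: piw

Derivation:
Hunk 1: at line 3 remove [qzv] add [eykdy,biqa,fhkub] -> 11 lines: oau piw qanz zxb eykdy biqa fhkub tkq voc vmvo gcfa
Hunk 2: at line 5 remove [biqa,fhkub,tkq] add [jem,gfe] -> 10 lines: oau piw qanz zxb eykdy jem gfe voc vmvo gcfa
Hunk 3: at line 2 remove [zxb] add [wiel,ubc] -> 11 lines: oau piw qanz wiel ubc eykdy jem gfe voc vmvo gcfa
Hunk 4: at line 1 remove [qanz,wiel,ubc] add [ztcgl,bzcf,lfxmd] -> 11 lines: oau piw ztcgl bzcf lfxmd eykdy jem gfe voc vmvo gcfa
Hunk 5: at line 3 remove [lfxmd] add [nxryb,dac] -> 12 lines: oau piw ztcgl bzcf nxryb dac eykdy jem gfe voc vmvo gcfa
Final line 2: piw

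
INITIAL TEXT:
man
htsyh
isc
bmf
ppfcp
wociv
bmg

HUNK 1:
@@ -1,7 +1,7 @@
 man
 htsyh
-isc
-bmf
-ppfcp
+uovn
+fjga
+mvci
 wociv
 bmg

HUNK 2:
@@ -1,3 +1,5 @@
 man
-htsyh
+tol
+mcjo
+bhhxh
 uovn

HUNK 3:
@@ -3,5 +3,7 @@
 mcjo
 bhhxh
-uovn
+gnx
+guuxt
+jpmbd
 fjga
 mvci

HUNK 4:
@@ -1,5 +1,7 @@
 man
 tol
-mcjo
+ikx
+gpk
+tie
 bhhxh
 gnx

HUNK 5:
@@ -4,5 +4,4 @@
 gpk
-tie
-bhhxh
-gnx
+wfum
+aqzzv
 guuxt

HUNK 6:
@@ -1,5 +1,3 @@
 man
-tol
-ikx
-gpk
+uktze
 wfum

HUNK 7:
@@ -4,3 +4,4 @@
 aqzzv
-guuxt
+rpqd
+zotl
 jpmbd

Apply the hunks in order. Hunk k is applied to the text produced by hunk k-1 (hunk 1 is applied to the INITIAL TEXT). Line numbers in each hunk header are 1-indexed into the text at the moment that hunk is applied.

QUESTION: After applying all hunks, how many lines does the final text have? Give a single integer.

Hunk 1: at line 1 remove [isc,bmf,ppfcp] add [uovn,fjga,mvci] -> 7 lines: man htsyh uovn fjga mvci wociv bmg
Hunk 2: at line 1 remove [htsyh] add [tol,mcjo,bhhxh] -> 9 lines: man tol mcjo bhhxh uovn fjga mvci wociv bmg
Hunk 3: at line 3 remove [uovn] add [gnx,guuxt,jpmbd] -> 11 lines: man tol mcjo bhhxh gnx guuxt jpmbd fjga mvci wociv bmg
Hunk 4: at line 1 remove [mcjo] add [ikx,gpk,tie] -> 13 lines: man tol ikx gpk tie bhhxh gnx guuxt jpmbd fjga mvci wociv bmg
Hunk 5: at line 4 remove [tie,bhhxh,gnx] add [wfum,aqzzv] -> 12 lines: man tol ikx gpk wfum aqzzv guuxt jpmbd fjga mvci wociv bmg
Hunk 6: at line 1 remove [tol,ikx,gpk] add [uktze] -> 10 lines: man uktze wfum aqzzv guuxt jpmbd fjga mvci wociv bmg
Hunk 7: at line 4 remove [guuxt] add [rpqd,zotl] -> 11 lines: man uktze wfum aqzzv rpqd zotl jpmbd fjga mvci wociv bmg
Final line count: 11

Answer: 11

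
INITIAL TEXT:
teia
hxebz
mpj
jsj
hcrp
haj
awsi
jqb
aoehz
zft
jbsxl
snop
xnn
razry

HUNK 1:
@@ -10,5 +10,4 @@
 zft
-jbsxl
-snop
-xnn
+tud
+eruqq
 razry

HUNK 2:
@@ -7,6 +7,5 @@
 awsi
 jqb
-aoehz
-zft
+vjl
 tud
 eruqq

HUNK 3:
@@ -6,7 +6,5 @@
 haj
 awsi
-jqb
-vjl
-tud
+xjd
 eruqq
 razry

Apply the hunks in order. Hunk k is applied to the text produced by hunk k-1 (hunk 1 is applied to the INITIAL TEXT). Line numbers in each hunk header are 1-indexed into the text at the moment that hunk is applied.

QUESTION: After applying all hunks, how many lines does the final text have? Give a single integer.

Hunk 1: at line 10 remove [jbsxl,snop,xnn] add [tud,eruqq] -> 13 lines: teia hxebz mpj jsj hcrp haj awsi jqb aoehz zft tud eruqq razry
Hunk 2: at line 7 remove [aoehz,zft] add [vjl] -> 12 lines: teia hxebz mpj jsj hcrp haj awsi jqb vjl tud eruqq razry
Hunk 3: at line 6 remove [jqb,vjl,tud] add [xjd] -> 10 lines: teia hxebz mpj jsj hcrp haj awsi xjd eruqq razry
Final line count: 10

Answer: 10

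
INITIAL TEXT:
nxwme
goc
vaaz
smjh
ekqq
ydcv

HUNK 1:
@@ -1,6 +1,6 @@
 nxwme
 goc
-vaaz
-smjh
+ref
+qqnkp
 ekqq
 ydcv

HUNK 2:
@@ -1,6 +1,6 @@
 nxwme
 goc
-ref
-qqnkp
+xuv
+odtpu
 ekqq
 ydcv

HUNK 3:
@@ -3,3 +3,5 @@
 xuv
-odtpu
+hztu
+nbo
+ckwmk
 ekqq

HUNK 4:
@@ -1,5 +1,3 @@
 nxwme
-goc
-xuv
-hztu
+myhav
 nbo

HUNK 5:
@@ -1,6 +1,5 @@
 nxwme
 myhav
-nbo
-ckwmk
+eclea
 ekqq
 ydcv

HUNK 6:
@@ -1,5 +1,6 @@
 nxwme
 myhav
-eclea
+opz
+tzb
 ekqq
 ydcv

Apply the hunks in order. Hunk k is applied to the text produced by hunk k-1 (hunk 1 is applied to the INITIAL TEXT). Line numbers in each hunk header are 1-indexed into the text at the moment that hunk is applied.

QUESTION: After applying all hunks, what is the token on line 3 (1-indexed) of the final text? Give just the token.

Hunk 1: at line 1 remove [vaaz,smjh] add [ref,qqnkp] -> 6 lines: nxwme goc ref qqnkp ekqq ydcv
Hunk 2: at line 1 remove [ref,qqnkp] add [xuv,odtpu] -> 6 lines: nxwme goc xuv odtpu ekqq ydcv
Hunk 3: at line 3 remove [odtpu] add [hztu,nbo,ckwmk] -> 8 lines: nxwme goc xuv hztu nbo ckwmk ekqq ydcv
Hunk 4: at line 1 remove [goc,xuv,hztu] add [myhav] -> 6 lines: nxwme myhav nbo ckwmk ekqq ydcv
Hunk 5: at line 1 remove [nbo,ckwmk] add [eclea] -> 5 lines: nxwme myhav eclea ekqq ydcv
Hunk 6: at line 1 remove [eclea] add [opz,tzb] -> 6 lines: nxwme myhav opz tzb ekqq ydcv
Final line 3: opz

Answer: opz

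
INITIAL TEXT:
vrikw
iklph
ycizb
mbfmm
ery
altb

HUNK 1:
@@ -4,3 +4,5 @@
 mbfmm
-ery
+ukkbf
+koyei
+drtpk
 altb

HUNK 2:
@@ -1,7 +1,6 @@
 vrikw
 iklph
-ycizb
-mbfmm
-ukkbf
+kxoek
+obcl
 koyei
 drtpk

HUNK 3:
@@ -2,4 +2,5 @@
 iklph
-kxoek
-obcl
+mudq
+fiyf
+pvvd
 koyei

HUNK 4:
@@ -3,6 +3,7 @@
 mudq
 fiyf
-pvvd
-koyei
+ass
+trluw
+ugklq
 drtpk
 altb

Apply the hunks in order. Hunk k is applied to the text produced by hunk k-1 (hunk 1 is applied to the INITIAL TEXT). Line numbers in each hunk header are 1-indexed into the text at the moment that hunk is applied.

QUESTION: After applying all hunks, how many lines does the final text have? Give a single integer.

Hunk 1: at line 4 remove [ery] add [ukkbf,koyei,drtpk] -> 8 lines: vrikw iklph ycizb mbfmm ukkbf koyei drtpk altb
Hunk 2: at line 1 remove [ycizb,mbfmm,ukkbf] add [kxoek,obcl] -> 7 lines: vrikw iklph kxoek obcl koyei drtpk altb
Hunk 3: at line 2 remove [kxoek,obcl] add [mudq,fiyf,pvvd] -> 8 lines: vrikw iklph mudq fiyf pvvd koyei drtpk altb
Hunk 4: at line 3 remove [pvvd,koyei] add [ass,trluw,ugklq] -> 9 lines: vrikw iklph mudq fiyf ass trluw ugklq drtpk altb
Final line count: 9

Answer: 9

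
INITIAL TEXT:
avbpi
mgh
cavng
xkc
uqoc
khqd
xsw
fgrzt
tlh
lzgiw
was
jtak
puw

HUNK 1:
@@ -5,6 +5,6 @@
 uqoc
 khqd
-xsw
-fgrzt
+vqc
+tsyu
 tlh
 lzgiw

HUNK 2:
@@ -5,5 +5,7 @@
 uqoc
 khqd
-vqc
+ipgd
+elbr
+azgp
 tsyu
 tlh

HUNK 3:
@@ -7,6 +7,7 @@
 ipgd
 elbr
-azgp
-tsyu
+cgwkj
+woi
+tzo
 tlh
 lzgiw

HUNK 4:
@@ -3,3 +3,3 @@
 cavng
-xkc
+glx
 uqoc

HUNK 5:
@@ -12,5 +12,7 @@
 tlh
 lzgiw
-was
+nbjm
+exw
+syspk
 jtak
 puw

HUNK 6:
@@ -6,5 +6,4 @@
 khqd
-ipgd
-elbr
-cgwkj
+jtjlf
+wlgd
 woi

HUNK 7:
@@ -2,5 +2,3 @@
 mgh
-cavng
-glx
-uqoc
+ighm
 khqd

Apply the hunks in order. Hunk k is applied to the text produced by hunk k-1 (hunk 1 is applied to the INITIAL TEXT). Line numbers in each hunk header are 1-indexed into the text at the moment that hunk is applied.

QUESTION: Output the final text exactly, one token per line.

Answer: avbpi
mgh
ighm
khqd
jtjlf
wlgd
woi
tzo
tlh
lzgiw
nbjm
exw
syspk
jtak
puw

Derivation:
Hunk 1: at line 5 remove [xsw,fgrzt] add [vqc,tsyu] -> 13 lines: avbpi mgh cavng xkc uqoc khqd vqc tsyu tlh lzgiw was jtak puw
Hunk 2: at line 5 remove [vqc] add [ipgd,elbr,azgp] -> 15 lines: avbpi mgh cavng xkc uqoc khqd ipgd elbr azgp tsyu tlh lzgiw was jtak puw
Hunk 3: at line 7 remove [azgp,tsyu] add [cgwkj,woi,tzo] -> 16 lines: avbpi mgh cavng xkc uqoc khqd ipgd elbr cgwkj woi tzo tlh lzgiw was jtak puw
Hunk 4: at line 3 remove [xkc] add [glx] -> 16 lines: avbpi mgh cavng glx uqoc khqd ipgd elbr cgwkj woi tzo tlh lzgiw was jtak puw
Hunk 5: at line 12 remove [was] add [nbjm,exw,syspk] -> 18 lines: avbpi mgh cavng glx uqoc khqd ipgd elbr cgwkj woi tzo tlh lzgiw nbjm exw syspk jtak puw
Hunk 6: at line 6 remove [ipgd,elbr,cgwkj] add [jtjlf,wlgd] -> 17 lines: avbpi mgh cavng glx uqoc khqd jtjlf wlgd woi tzo tlh lzgiw nbjm exw syspk jtak puw
Hunk 7: at line 2 remove [cavng,glx,uqoc] add [ighm] -> 15 lines: avbpi mgh ighm khqd jtjlf wlgd woi tzo tlh lzgiw nbjm exw syspk jtak puw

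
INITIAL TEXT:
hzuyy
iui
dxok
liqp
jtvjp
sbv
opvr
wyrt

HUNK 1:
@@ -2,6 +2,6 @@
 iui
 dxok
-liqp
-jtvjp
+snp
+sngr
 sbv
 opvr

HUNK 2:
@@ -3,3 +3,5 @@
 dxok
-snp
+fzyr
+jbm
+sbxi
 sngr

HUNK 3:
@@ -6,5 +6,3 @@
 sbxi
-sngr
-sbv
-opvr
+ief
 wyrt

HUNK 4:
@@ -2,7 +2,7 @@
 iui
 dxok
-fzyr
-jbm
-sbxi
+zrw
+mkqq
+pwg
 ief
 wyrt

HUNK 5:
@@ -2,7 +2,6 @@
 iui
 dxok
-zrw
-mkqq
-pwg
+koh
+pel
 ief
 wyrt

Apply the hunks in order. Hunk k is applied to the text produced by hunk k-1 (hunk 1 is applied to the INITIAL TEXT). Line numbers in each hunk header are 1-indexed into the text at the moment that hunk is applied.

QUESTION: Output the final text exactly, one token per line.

Hunk 1: at line 2 remove [liqp,jtvjp] add [snp,sngr] -> 8 lines: hzuyy iui dxok snp sngr sbv opvr wyrt
Hunk 2: at line 3 remove [snp] add [fzyr,jbm,sbxi] -> 10 lines: hzuyy iui dxok fzyr jbm sbxi sngr sbv opvr wyrt
Hunk 3: at line 6 remove [sngr,sbv,opvr] add [ief] -> 8 lines: hzuyy iui dxok fzyr jbm sbxi ief wyrt
Hunk 4: at line 2 remove [fzyr,jbm,sbxi] add [zrw,mkqq,pwg] -> 8 lines: hzuyy iui dxok zrw mkqq pwg ief wyrt
Hunk 5: at line 2 remove [zrw,mkqq,pwg] add [koh,pel] -> 7 lines: hzuyy iui dxok koh pel ief wyrt

Answer: hzuyy
iui
dxok
koh
pel
ief
wyrt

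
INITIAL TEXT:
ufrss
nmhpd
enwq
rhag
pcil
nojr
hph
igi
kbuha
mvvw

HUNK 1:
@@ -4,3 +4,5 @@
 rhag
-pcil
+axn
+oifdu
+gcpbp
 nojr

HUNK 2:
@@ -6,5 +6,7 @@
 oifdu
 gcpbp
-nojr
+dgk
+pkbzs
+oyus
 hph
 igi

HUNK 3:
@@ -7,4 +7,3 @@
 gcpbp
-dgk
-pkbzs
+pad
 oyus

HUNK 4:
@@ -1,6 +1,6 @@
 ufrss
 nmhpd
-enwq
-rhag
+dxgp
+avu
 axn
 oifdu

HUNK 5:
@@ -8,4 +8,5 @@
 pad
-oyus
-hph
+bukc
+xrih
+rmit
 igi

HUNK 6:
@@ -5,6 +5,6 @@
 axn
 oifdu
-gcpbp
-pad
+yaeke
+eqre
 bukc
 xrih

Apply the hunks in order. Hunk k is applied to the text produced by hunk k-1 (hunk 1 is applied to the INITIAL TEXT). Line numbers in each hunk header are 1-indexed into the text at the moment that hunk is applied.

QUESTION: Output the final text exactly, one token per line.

Hunk 1: at line 4 remove [pcil] add [axn,oifdu,gcpbp] -> 12 lines: ufrss nmhpd enwq rhag axn oifdu gcpbp nojr hph igi kbuha mvvw
Hunk 2: at line 6 remove [nojr] add [dgk,pkbzs,oyus] -> 14 lines: ufrss nmhpd enwq rhag axn oifdu gcpbp dgk pkbzs oyus hph igi kbuha mvvw
Hunk 3: at line 7 remove [dgk,pkbzs] add [pad] -> 13 lines: ufrss nmhpd enwq rhag axn oifdu gcpbp pad oyus hph igi kbuha mvvw
Hunk 4: at line 1 remove [enwq,rhag] add [dxgp,avu] -> 13 lines: ufrss nmhpd dxgp avu axn oifdu gcpbp pad oyus hph igi kbuha mvvw
Hunk 5: at line 8 remove [oyus,hph] add [bukc,xrih,rmit] -> 14 lines: ufrss nmhpd dxgp avu axn oifdu gcpbp pad bukc xrih rmit igi kbuha mvvw
Hunk 6: at line 5 remove [gcpbp,pad] add [yaeke,eqre] -> 14 lines: ufrss nmhpd dxgp avu axn oifdu yaeke eqre bukc xrih rmit igi kbuha mvvw

Answer: ufrss
nmhpd
dxgp
avu
axn
oifdu
yaeke
eqre
bukc
xrih
rmit
igi
kbuha
mvvw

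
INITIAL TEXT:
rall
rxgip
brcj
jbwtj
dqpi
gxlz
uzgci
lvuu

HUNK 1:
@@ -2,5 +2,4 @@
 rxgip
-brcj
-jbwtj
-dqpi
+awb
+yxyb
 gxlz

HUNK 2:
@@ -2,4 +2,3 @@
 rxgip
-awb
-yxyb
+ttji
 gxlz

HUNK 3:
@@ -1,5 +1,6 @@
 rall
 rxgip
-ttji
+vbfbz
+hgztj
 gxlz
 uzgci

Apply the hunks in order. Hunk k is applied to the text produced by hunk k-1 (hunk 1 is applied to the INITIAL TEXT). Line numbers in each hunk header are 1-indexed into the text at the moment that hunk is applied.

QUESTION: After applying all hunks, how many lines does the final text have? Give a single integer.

Hunk 1: at line 2 remove [brcj,jbwtj,dqpi] add [awb,yxyb] -> 7 lines: rall rxgip awb yxyb gxlz uzgci lvuu
Hunk 2: at line 2 remove [awb,yxyb] add [ttji] -> 6 lines: rall rxgip ttji gxlz uzgci lvuu
Hunk 3: at line 1 remove [ttji] add [vbfbz,hgztj] -> 7 lines: rall rxgip vbfbz hgztj gxlz uzgci lvuu
Final line count: 7

Answer: 7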